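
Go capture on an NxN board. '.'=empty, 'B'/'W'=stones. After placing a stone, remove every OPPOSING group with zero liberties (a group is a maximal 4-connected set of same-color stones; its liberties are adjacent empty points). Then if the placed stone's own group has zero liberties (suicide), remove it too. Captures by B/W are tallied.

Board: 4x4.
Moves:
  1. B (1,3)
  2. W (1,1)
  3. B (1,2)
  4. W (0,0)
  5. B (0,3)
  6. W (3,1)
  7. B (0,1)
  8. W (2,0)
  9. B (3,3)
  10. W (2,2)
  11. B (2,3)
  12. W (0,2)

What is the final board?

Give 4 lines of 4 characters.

Move 1: B@(1,3) -> caps B=0 W=0
Move 2: W@(1,1) -> caps B=0 W=0
Move 3: B@(1,2) -> caps B=0 W=0
Move 4: W@(0,0) -> caps B=0 W=0
Move 5: B@(0,3) -> caps B=0 W=0
Move 6: W@(3,1) -> caps B=0 W=0
Move 7: B@(0,1) -> caps B=0 W=0
Move 8: W@(2,0) -> caps B=0 W=0
Move 9: B@(3,3) -> caps B=0 W=0
Move 10: W@(2,2) -> caps B=0 W=0
Move 11: B@(2,3) -> caps B=0 W=0
Move 12: W@(0,2) -> caps B=0 W=1

Answer: W.WB
.WBB
W.WB
.W.B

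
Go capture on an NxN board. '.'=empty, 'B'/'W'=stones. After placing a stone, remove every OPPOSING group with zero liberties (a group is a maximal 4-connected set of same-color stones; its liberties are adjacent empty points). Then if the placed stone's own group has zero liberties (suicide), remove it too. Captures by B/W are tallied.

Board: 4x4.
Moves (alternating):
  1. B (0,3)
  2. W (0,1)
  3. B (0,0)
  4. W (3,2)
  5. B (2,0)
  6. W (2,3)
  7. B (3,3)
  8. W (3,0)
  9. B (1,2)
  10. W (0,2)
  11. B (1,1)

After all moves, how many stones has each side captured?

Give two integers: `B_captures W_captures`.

Move 1: B@(0,3) -> caps B=0 W=0
Move 2: W@(0,1) -> caps B=0 W=0
Move 3: B@(0,0) -> caps B=0 W=0
Move 4: W@(3,2) -> caps B=0 W=0
Move 5: B@(2,0) -> caps B=0 W=0
Move 6: W@(2,3) -> caps B=0 W=0
Move 7: B@(3,3) -> caps B=0 W=0
Move 8: W@(3,0) -> caps B=0 W=0
Move 9: B@(1,2) -> caps B=0 W=0
Move 10: W@(0,2) -> caps B=0 W=0
Move 11: B@(1,1) -> caps B=2 W=0

Answer: 2 0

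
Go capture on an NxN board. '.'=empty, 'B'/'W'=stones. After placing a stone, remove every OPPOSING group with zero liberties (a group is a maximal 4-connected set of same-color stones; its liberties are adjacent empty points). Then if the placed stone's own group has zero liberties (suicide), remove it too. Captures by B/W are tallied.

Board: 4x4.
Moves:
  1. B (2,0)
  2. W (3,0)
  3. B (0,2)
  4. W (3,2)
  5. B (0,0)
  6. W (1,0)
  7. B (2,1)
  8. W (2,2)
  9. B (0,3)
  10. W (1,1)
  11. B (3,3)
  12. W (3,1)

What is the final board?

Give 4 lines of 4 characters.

Move 1: B@(2,0) -> caps B=0 W=0
Move 2: W@(3,0) -> caps B=0 W=0
Move 3: B@(0,2) -> caps B=0 W=0
Move 4: W@(3,2) -> caps B=0 W=0
Move 5: B@(0,0) -> caps B=0 W=0
Move 6: W@(1,0) -> caps B=0 W=0
Move 7: B@(2,1) -> caps B=0 W=0
Move 8: W@(2,2) -> caps B=0 W=0
Move 9: B@(0,3) -> caps B=0 W=0
Move 10: W@(1,1) -> caps B=0 W=0
Move 11: B@(3,3) -> caps B=0 W=0
Move 12: W@(3,1) -> caps B=0 W=2

Answer: B.BB
WW..
..W.
WWWB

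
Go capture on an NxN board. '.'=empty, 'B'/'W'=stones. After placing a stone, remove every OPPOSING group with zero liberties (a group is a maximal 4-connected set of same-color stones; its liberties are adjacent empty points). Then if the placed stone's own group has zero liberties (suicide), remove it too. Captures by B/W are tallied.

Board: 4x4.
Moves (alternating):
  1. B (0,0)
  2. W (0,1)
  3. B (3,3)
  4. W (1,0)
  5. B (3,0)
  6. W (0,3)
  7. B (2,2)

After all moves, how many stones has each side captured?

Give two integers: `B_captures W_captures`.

Answer: 0 1

Derivation:
Move 1: B@(0,0) -> caps B=0 W=0
Move 2: W@(0,1) -> caps B=0 W=0
Move 3: B@(3,3) -> caps B=0 W=0
Move 4: W@(1,0) -> caps B=0 W=1
Move 5: B@(3,0) -> caps B=0 W=1
Move 6: W@(0,3) -> caps B=0 W=1
Move 7: B@(2,2) -> caps B=0 W=1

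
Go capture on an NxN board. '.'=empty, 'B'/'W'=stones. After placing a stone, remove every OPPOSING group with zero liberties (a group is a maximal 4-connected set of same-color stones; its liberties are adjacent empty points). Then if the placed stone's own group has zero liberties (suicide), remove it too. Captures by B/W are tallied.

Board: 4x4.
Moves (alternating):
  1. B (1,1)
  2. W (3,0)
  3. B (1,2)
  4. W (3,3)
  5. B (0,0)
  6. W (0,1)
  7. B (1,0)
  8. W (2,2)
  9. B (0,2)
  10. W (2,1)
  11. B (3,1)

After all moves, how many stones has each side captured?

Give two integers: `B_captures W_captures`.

Answer: 1 0

Derivation:
Move 1: B@(1,1) -> caps B=0 W=0
Move 2: W@(3,0) -> caps B=0 W=0
Move 3: B@(1,2) -> caps B=0 W=0
Move 4: W@(3,3) -> caps B=0 W=0
Move 5: B@(0,0) -> caps B=0 W=0
Move 6: W@(0,1) -> caps B=0 W=0
Move 7: B@(1,0) -> caps B=0 W=0
Move 8: W@(2,2) -> caps B=0 W=0
Move 9: B@(0,2) -> caps B=1 W=0
Move 10: W@(2,1) -> caps B=1 W=0
Move 11: B@(3,1) -> caps B=1 W=0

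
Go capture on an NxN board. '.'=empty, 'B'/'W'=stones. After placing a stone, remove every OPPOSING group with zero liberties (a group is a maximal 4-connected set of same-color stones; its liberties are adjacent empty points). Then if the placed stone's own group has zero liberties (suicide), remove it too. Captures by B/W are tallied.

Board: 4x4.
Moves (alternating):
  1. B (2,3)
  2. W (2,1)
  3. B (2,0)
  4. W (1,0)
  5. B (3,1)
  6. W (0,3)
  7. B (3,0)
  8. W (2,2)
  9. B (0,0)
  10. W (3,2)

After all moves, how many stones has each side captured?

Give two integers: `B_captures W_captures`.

Move 1: B@(2,3) -> caps B=0 W=0
Move 2: W@(2,1) -> caps B=0 W=0
Move 3: B@(2,0) -> caps B=0 W=0
Move 4: W@(1,0) -> caps B=0 W=0
Move 5: B@(3,1) -> caps B=0 W=0
Move 6: W@(0,3) -> caps B=0 W=0
Move 7: B@(3,0) -> caps B=0 W=0
Move 8: W@(2,2) -> caps B=0 W=0
Move 9: B@(0,0) -> caps B=0 W=0
Move 10: W@(3,2) -> caps B=0 W=3

Answer: 0 3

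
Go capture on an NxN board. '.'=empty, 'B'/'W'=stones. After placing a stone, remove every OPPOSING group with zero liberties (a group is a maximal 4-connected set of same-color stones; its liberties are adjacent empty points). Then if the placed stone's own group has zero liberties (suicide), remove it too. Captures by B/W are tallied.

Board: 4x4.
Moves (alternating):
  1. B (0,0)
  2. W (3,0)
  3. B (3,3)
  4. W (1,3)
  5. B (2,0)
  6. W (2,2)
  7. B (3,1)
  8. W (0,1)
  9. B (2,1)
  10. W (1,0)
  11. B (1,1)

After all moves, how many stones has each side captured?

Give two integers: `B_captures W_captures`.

Move 1: B@(0,0) -> caps B=0 W=0
Move 2: W@(3,0) -> caps B=0 W=0
Move 3: B@(3,3) -> caps B=0 W=0
Move 4: W@(1,3) -> caps B=0 W=0
Move 5: B@(2,0) -> caps B=0 W=0
Move 6: W@(2,2) -> caps B=0 W=0
Move 7: B@(3,1) -> caps B=1 W=0
Move 8: W@(0,1) -> caps B=1 W=0
Move 9: B@(2,1) -> caps B=1 W=0
Move 10: W@(1,0) -> caps B=1 W=1
Move 11: B@(1,1) -> caps B=1 W=1

Answer: 1 1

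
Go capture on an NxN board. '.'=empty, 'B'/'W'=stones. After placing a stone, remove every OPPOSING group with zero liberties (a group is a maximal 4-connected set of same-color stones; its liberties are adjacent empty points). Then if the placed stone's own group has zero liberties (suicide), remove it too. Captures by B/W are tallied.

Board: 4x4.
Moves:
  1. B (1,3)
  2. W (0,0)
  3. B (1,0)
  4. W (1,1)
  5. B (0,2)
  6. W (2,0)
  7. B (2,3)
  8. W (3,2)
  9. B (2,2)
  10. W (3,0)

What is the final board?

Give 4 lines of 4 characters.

Move 1: B@(1,3) -> caps B=0 W=0
Move 2: W@(0,0) -> caps B=0 W=0
Move 3: B@(1,0) -> caps B=0 W=0
Move 4: W@(1,1) -> caps B=0 W=0
Move 5: B@(0,2) -> caps B=0 W=0
Move 6: W@(2,0) -> caps B=0 W=1
Move 7: B@(2,3) -> caps B=0 W=1
Move 8: W@(3,2) -> caps B=0 W=1
Move 9: B@(2,2) -> caps B=0 W=1
Move 10: W@(3,0) -> caps B=0 W=1

Answer: W.B.
.W.B
W.BB
W.W.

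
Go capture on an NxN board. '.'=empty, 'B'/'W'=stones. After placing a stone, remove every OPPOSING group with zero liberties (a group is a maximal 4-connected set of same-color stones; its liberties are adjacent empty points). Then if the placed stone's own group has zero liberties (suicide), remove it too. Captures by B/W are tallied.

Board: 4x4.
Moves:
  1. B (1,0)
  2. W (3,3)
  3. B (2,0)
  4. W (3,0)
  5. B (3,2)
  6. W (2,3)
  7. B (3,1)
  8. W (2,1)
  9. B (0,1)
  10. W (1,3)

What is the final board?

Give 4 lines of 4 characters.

Answer: .B..
B..W
BW.W
.BBW

Derivation:
Move 1: B@(1,0) -> caps B=0 W=0
Move 2: W@(3,3) -> caps B=0 W=0
Move 3: B@(2,0) -> caps B=0 W=0
Move 4: W@(3,0) -> caps B=0 W=0
Move 5: B@(3,2) -> caps B=0 W=0
Move 6: W@(2,3) -> caps B=0 W=0
Move 7: B@(3,1) -> caps B=1 W=0
Move 8: W@(2,1) -> caps B=1 W=0
Move 9: B@(0,1) -> caps B=1 W=0
Move 10: W@(1,3) -> caps B=1 W=0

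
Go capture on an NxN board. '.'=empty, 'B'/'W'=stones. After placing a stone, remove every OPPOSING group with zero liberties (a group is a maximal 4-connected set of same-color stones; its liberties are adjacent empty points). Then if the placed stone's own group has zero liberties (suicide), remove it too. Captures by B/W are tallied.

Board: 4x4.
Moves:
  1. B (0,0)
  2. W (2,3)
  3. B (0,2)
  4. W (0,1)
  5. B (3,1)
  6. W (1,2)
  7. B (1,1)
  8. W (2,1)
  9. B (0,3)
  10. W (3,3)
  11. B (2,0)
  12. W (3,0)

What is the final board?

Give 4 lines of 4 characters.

Move 1: B@(0,0) -> caps B=0 W=0
Move 2: W@(2,3) -> caps B=0 W=0
Move 3: B@(0,2) -> caps B=0 W=0
Move 4: W@(0,1) -> caps B=0 W=0
Move 5: B@(3,1) -> caps B=0 W=0
Move 6: W@(1,2) -> caps B=0 W=0
Move 7: B@(1,1) -> caps B=1 W=0
Move 8: W@(2,1) -> caps B=1 W=0
Move 9: B@(0,3) -> caps B=1 W=0
Move 10: W@(3,3) -> caps B=1 W=0
Move 11: B@(2,0) -> caps B=1 W=0
Move 12: W@(3,0) -> caps B=1 W=0

Answer: B.BB
.BW.
BW.W
.B.W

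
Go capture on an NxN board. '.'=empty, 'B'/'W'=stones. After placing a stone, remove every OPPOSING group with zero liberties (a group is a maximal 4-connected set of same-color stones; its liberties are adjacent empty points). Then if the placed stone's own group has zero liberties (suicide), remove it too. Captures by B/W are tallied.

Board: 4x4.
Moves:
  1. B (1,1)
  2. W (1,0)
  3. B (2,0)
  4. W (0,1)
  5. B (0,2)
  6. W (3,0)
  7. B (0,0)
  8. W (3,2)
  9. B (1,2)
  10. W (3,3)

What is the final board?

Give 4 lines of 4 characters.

Answer: B.B.
.BB.
B...
W.WW

Derivation:
Move 1: B@(1,1) -> caps B=0 W=0
Move 2: W@(1,0) -> caps B=0 W=0
Move 3: B@(2,0) -> caps B=0 W=0
Move 4: W@(0,1) -> caps B=0 W=0
Move 5: B@(0,2) -> caps B=0 W=0
Move 6: W@(3,0) -> caps B=0 W=0
Move 7: B@(0,0) -> caps B=2 W=0
Move 8: W@(3,2) -> caps B=2 W=0
Move 9: B@(1,2) -> caps B=2 W=0
Move 10: W@(3,3) -> caps B=2 W=0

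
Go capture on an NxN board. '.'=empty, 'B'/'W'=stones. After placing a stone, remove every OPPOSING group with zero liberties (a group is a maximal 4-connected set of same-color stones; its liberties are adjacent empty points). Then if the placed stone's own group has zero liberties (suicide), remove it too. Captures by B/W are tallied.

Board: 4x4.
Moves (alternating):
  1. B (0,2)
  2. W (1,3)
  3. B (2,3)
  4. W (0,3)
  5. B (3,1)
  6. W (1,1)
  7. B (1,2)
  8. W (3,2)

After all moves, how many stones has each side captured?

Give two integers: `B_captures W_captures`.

Move 1: B@(0,2) -> caps B=0 W=0
Move 2: W@(1,3) -> caps B=0 W=0
Move 3: B@(2,3) -> caps B=0 W=0
Move 4: W@(0,3) -> caps B=0 W=0
Move 5: B@(3,1) -> caps B=0 W=0
Move 6: W@(1,1) -> caps B=0 W=0
Move 7: B@(1,2) -> caps B=2 W=0
Move 8: W@(3,2) -> caps B=2 W=0

Answer: 2 0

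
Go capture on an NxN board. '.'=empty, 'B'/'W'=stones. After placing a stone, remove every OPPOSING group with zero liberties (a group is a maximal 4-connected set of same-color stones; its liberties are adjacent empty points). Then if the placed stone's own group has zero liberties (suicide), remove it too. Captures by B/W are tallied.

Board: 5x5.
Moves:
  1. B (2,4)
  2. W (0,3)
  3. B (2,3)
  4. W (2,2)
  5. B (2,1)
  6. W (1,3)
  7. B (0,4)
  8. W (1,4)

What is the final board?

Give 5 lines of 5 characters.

Answer: ...W.
...WW
.BWBB
.....
.....

Derivation:
Move 1: B@(2,4) -> caps B=0 W=0
Move 2: W@(0,3) -> caps B=0 W=0
Move 3: B@(2,3) -> caps B=0 W=0
Move 4: W@(2,2) -> caps B=0 W=0
Move 5: B@(2,1) -> caps B=0 W=0
Move 6: W@(1,3) -> caps B=0 W=0
Move 7: B@(0,4) -> caps B=0 W=0
Move 8: W@(1,4) -> caps B=0 W=1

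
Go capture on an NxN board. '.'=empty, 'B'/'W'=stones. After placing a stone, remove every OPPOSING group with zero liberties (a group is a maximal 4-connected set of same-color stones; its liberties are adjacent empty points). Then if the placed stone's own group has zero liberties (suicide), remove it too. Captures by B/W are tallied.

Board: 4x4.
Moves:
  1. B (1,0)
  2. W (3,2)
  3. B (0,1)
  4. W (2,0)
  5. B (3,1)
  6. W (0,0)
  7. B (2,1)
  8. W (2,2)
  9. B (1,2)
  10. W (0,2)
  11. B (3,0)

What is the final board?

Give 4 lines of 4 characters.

Answer: .BW.
B.B.
.BW.
BBW.

Derivation:
Move 1: B@(1,0) -> caps B=0 W=0
Move 2: W@(3,2) -> caps B=0 W=0
Move 3: B@(0,1) -> caps B=0 W=0
Move 4: W@(2,0) -> caps B=0 W=0
Move 5: B@(3,1) -> caps B=0 W=0
Move 6: W@(0,0) -> caps B=0 W=0
Move 7: B@(2,1) -> caps B=0 W=0
Move 8: W@(2,2) -> caps B=0 W=0
Move 9: B@(1,2) -> caps B=0 W=0
Move 10: W@(0,2) -> caps B=0 W=0
Move 11: B@(3,0) -> caps B=1 W=0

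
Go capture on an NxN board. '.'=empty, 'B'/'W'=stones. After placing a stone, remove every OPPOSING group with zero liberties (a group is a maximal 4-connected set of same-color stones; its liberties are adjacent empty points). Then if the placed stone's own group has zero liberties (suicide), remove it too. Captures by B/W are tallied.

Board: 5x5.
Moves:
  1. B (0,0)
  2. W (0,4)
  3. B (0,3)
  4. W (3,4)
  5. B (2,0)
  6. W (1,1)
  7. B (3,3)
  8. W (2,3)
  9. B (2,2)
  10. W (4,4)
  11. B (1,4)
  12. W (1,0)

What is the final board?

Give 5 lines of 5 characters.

Answer: B..B.
WW..B
B.BW.
...BW
....W

Derivation:
Move 1: B@(0,0) -> caps B=0 W=0
Move 2: W@(0,4) -> caps B=0 W=0
Move 3: B@(0,3) -> caps B=0 W=0
Move 4: W@(3,4) -> caps B=0 W=0
Move 5: B@(2,0) -> caps B=0 W=0
Move 6: W@(1,1) -> caps B=0 W=0
Move 7: B@(3,3) -> caps B=0 W=0
Move 8: W@(2,3) -> caps B=0 W=0
Move 9: B@(2,2) -> caps B=0 W=0
Move 10: W@(4,4) -> caps B=0 W=0
Move 11: B@(1,4) -> caps B=1 W=0
Move 12: W@(1,0) -> caps B=1 W=0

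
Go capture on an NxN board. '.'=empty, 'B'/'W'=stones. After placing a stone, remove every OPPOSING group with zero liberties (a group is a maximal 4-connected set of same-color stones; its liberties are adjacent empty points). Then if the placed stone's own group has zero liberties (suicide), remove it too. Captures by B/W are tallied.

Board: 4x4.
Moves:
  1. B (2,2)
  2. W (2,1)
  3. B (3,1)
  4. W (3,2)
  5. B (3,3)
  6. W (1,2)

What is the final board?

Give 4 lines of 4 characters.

Move 1: B@(2,2) -> caps B=0 W=0
Move 2: W@(2,1) -> caps B=0 W=0
Move 3: B@(3,1) -> caps B=0 W=0
Move 4: W@(3,2) -> caps B=0 W=0
Move 5: B@(3,3) -> caps B=1 W=0
Move 6: W@(1,2) -> caps B=1 W=0

Answer: ....
..W.
.WB.
.B.B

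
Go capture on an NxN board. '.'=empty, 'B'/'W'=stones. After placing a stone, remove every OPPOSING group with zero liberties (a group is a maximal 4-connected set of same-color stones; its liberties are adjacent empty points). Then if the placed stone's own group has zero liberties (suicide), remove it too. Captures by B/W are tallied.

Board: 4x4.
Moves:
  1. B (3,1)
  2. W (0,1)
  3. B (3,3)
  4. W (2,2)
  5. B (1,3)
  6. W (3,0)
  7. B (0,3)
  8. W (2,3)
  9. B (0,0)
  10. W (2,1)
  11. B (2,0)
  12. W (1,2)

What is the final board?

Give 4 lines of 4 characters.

Answer: BW.B
..WB
BWWW
.B.B

Derivation:
Move 1: B@(3,1) -> caps B=0 W=0
Move 2: W@(0,1) -> caps B=0 W=0
Move 3: B@(3,3) -> caps B=0 W=0
Move 4: W@(2,2) -> caps B=0 W=0
Move 5: B@(1,3) -> caps B=0 W=0
Move 6: W@(3,0) -> caps B=0 W=0
Move 7: B@(0,3) -> caps B=0 W=0
Move 8: W@(2,3) -> caps B=0 W=0
Move 9: B@(0,0) -> caps B=0 W=0
Move 10: W@(2,1) -> caps B=0 W=0
Move 11: B@(2,0) -> caps B=1 W=0
Move 12: W@(1,2) -> caps B=1 W=0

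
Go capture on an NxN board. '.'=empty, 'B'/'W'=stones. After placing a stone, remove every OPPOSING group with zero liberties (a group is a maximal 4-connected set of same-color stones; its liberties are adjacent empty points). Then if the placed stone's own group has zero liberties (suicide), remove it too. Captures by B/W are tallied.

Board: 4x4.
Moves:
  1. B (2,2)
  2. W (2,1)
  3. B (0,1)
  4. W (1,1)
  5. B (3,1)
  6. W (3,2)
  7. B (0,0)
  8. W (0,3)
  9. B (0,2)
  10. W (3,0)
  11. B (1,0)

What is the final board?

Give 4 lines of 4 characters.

Answer: BBBW
BW..
.WB.
W.W.

Derivation:
Move 1: B@(2,2) -> caps B=0 W=0
Move 2: W@(2,1) -> caps B=0 W=0
Move 3: B@(0,1) -> caps B=0 W=0
Move 4: W@(1,1) -> caps B=0 W=0
Move 5: B@(3,1) -> caps B=0 W=0
Move 6: W@(3,2) -> caps B=0 W=0
Move 7: B@(0,0) -> caps B=0 W=0
Move 8: W@(0,3) -> caps B=0 W=0
Move 9: B@(0,2) -> caps B=0 W=0
Move 10: W@(3,0) -> caps B=0 W=1
Move 11: B@(1,0) -> caps B=0 W=1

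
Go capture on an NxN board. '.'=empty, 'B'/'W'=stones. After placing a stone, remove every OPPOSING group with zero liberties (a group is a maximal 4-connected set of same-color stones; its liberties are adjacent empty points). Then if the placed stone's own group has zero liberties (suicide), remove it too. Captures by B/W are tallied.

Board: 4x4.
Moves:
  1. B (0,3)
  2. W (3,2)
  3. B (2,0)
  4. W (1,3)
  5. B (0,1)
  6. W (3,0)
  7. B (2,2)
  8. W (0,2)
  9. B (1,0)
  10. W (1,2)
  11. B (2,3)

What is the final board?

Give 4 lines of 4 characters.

Answer: .BW.
B.WW
B.BB
W.W.

Derivation:
Move 1: B@(0,3) -> caps B=0 W=0
Move 2: W@(3,2) -> caps B=0 W=0
Move 3: B@(2,0) -> caps B=0 W=0
Move 4: W@(1,3) -> caps B=0 W=0
Move 5: B@(0,1) -> caps B=0 W=0
Move 6: W@(3,0) -> caps B=0 W=0
Move 7: B@(2,2) -> caps B=0 W=0
Move 8: W@(0,2) -> caps B=0 W=1
Move 9: B@(1,0) -> caps B=0 W=1
Move 10: W@(1,2) -> caps B=0 W=1
Move 11: B@(2,3) -> caps B=0 W=1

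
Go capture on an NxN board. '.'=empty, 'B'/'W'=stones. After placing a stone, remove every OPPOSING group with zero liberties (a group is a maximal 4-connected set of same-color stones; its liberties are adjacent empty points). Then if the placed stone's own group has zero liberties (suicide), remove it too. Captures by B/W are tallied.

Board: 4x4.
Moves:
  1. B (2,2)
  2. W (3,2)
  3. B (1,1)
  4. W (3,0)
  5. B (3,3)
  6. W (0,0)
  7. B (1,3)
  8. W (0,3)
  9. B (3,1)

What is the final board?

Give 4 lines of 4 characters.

Move 1: B@(2,2) -> caps B=0 W=0
Move 2: W@(3,2) -> caps B=0 W=0
Move 3: B@(1,1) -> caps B=0 W=0
Move 4: W@(3,0) -> caps B=0 W=0
Move 5: B@(3,3) -> caps B=0 W=0
Move 6: W@(0,0) -> caps B=0 W=0
Move 7: B@(1,3) -> caps B=0 W=0
Move 8: W@(0,3) -> caps B=0 W=0
Move 9: B@(3,1) -> caps B=1 W=0

Answer: W..W
.B.B
..B.
WB.B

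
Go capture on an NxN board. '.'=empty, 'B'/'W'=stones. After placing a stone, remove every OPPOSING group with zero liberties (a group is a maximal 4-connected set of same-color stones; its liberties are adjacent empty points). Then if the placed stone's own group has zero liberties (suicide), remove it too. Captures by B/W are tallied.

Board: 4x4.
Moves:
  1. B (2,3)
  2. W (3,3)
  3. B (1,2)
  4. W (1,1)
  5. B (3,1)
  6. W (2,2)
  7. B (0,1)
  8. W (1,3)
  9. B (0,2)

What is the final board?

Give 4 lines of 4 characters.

Move 1: B@(2,3) -> caps B=0 W=0
Move 2: W@(3,3) -> caps B=0 W=0
Move 3: B@(1,2) -> caps B=0 W=0
Move 4: W@(1,1) -> caps B=0 W=0
Move 5: B@(3,1) -> caps B=0 W=0
Move 6: W@(2,2) -> caps B=0 W=0
Move 7: B@(0,1) -> caps B=0 W=0
Move 8: W@(1,3) -> caps B=0 W=1
Move 9: B@(0,2) -> caps B=0 W=1

Answer: .BB.
.WBW
..W.
.B.W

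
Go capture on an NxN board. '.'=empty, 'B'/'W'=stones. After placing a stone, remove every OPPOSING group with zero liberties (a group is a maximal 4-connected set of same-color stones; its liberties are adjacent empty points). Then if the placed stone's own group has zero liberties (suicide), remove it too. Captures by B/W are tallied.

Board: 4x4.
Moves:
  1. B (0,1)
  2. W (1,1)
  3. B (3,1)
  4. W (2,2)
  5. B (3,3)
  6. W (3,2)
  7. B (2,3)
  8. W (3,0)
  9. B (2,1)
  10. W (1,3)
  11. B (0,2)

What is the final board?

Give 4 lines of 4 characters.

Answer: .BB.
.W.W
.BW.
WBW.

Derivation:
Move 1: B@(0,1) -> caps B=0 W=0
Move 2: W@(1,1) -> caps B=0 W=0
Move 3: B@(3,1) -> caps B=0 W=0
Move 4: W@(2,2) -> caps B=0 W=0
Move 5: B@(3,3) -> caps B=0 W=0
Move 6: W@(3,2) -> caps B=0 W=0
Move 7: B@(2,3) -> caps B=0 W=0
Move 8: W@(3,0) -> caps B=0 W=0
Move 9: B@(2,1) -> caps B=0 W=0
Move 10: W@(1,3) -> caps B=0 W=2
Move 11: B@(0,2) -> caps B=0 W=2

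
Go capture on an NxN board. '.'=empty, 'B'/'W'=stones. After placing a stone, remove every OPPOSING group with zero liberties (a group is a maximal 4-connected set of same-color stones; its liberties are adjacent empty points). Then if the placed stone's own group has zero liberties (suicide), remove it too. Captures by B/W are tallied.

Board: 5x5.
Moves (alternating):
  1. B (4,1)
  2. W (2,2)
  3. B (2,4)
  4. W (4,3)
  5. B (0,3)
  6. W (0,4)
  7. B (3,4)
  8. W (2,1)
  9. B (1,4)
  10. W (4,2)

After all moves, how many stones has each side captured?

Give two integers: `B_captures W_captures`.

Move 1: B@(4,1) -> caps B=0 W=0
Move 2: W@(2,2) -> caps B=0 W=0
Move 3: B@(2,4) -> caps B=0 W=0
Move 4: W@(4,3) -> caps B=0 W=0
Move 5: B@(0,3) -> caps B=0 W=0
Move 6: W@(0,4) -> caps B=0 W=0
Move 7: B@(3,4) -> caps B=0 W=0
Move 8: W@(2,1) -> caps B=0 W=0
Move 9: B@(1,4) -> caps B=1 W=0
Move 10: W@(4,2) -> caps B=1 W=0

Answer: 1 0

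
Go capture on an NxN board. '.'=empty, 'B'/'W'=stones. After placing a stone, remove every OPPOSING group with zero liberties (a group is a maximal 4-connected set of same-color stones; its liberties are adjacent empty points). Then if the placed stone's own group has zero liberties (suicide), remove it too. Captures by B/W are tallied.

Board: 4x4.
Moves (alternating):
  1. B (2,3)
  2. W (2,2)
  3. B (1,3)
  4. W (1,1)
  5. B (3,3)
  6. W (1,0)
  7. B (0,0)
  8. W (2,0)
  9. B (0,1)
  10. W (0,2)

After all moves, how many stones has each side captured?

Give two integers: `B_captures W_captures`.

Move 1: B@(2,3) -> caps B=0 W=0
Move 2: W@(2,2) -> caps B=0 W=0
Move 3: B@(1,3) -> caps B=0 W=0
Move 4: W@(1,1) -> caps B=0 W=0
Move 5: B@(3,3) -> caps B=0 W=0
Move 6: W@(1,0) -> caps B=0 W=0
Move 7: B@(0,0) -> caps B=0 W=0
Move 8: W@(2,0) -> caps B=0 W=0
Move 9: B@(0,1) -> caps B=0 W=0
Move 10: W@(0,2) -> caps B=0 W=2

Answer: 0 2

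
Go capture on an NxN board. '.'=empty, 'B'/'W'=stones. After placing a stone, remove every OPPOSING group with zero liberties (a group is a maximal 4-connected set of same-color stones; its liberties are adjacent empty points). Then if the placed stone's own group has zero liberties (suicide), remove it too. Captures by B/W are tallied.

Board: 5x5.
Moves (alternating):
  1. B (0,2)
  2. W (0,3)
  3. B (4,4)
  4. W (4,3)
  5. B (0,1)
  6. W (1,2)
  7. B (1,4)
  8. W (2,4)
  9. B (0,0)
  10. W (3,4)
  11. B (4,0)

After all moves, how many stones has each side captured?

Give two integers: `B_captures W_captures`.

Answer: 0 1

Derivation:
Move 1: B@(0,2) -> caps B=0 W=0
Move 2: W@(0,3) -> caps B=0 W=0
Move 3: B@(4,4) -> caps B=0 W=0
Move 4: W@(4,3) -> caps B=0 W=0
Move 5: B@(0,1) -> caps B=0 W=0
Move 6: W@(1,2) -> caps B=0 W=0
Move 7: B@(1,4) -> caps B=0 W=0
Move 8: W@(2,4) -> caps B=0 W=0
Move 9: B@(0,0) -> caps B=0 W=0
Move 10: W@(3,4) -> caps B=0 W=1
Move 11: B@(4,0) -> caps B=0 W=1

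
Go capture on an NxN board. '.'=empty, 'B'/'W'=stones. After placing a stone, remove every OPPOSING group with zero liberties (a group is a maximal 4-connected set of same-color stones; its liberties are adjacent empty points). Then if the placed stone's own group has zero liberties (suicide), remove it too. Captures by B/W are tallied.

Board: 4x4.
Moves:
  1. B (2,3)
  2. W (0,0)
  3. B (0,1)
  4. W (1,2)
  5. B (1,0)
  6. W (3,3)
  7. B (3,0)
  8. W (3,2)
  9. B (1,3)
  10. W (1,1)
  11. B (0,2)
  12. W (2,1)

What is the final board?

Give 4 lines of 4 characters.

Move 1: B@(2,3) -> caps B=0 W=0
Move 2: W@(0,0) -> caps B=0 W=0
Move 3: B@(0,1) -> caps B=0 W=0
Move 4: W@(1,2) -> caps B=0 W=0
Move 5: B@(1,0) -> caps B=1 W=0
Move 6: W@(3,3) -> caps B=1 W=0
Move 7: B@(3,0) -> caps B=1 W=0
Move 8: W@(3,2) -> caps B=1 W=0
Move 9: B@(1,3) -> caps B=1 W=0
Move 10: W@(1,1) -> caps B=1 W=0
Move 11: B@(0,2) -> caps B=1 W=0
Move 12: W@(2,1) -> caps B=1 W=0

Answer: .BB.
BWWB
.W.B
B.WW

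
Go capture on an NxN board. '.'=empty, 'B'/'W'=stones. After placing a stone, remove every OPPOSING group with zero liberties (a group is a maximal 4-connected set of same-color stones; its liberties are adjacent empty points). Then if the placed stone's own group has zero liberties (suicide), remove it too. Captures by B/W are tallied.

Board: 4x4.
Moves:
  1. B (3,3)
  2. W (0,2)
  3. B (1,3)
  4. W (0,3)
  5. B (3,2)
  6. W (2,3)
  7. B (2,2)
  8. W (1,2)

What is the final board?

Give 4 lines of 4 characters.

Answer: ..WW
..WB
..B.
..BB

Derivation:
Move 1: B@(3,3) -> caps B=0 W=0
Move 2: W@(0,2) -> caps B=0 W=0
Move 3: B@(1,3) -> caps B=0 W=0
Move 4: W@(0,3) -> caps B=0 W=0
Move 5: B@(3,2) -> caps B=0 W=0
Move 6: W@(2,3) -> caps B=0 W=0
Move 7: B@(2,2) -> caps B=1 W=0
Move 8: W@(1,2) -> caps B=1 W=0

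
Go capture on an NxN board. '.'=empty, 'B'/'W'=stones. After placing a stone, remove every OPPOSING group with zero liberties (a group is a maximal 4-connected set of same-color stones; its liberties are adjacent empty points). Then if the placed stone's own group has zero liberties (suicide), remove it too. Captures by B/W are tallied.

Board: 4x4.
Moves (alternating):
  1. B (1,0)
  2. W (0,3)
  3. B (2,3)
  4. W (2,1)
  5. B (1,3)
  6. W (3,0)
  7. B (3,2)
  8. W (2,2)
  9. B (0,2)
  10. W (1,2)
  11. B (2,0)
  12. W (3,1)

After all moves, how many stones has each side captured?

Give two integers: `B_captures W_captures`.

Move 1: B@(1,0) -> caps B=0 W=0
Move 2: W@(0,3) -> caps B=0 W=0
Move 3: B@(2,3) -> caps B=0 W=0
Move 4: W@(2,1) -> caps B=0 W=0
Move 5: B@(1,3) -> caps B=0 W=0
Move 6: W@(3,0) -> caps B=0 W=0
Move 7: B@(3,2) -> caps B=0 W=0
Move 8: W@(2,2) -> caps B=0 W=0
Move 9: B@(0,2) -> caps B=1 W=0
Move 10: W@(1,2) -> caps B=1 W=0
Move 11: B@(2,0) -> caps B=1 W=0
Move 12: W@(3,1) -> caps B=1 W=0

Answer: 1 0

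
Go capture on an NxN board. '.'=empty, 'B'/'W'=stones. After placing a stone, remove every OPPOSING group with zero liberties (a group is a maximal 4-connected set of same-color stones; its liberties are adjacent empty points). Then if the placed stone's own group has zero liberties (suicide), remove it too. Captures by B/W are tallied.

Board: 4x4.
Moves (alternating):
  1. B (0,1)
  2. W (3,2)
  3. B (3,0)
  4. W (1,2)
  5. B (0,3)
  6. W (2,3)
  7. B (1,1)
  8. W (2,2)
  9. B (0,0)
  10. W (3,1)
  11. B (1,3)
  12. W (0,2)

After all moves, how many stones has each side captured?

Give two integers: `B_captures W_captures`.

Answer: 0 2

Derivation:
Move 1: B@(0,1) -> caps B=0 W=0
Move 2: W@(3,2) -> caps B=0 W=0
Move 3: B@(3,0) -> caps B=0 W=0
Move 4: W@(1,2) -> caps B=0 W=0
Move 5: B@(0,3) -> caps B=0 W=0
Move 6: W@(2,3) -> caps B=0 W=0
Move 7: B@(1,1) -> caps B=0 W=0
Move 8: W@(2,2) -> caps B=0 W=0
Move 9: B@(0,0) -> caps B=0 W=0
Move 10: W@(3,1) -> caps B=0 W=0
Move 11: B@(1,3) -> caps B=0 W=0
Move 12: W@(0,2) -> caps B=0 W=2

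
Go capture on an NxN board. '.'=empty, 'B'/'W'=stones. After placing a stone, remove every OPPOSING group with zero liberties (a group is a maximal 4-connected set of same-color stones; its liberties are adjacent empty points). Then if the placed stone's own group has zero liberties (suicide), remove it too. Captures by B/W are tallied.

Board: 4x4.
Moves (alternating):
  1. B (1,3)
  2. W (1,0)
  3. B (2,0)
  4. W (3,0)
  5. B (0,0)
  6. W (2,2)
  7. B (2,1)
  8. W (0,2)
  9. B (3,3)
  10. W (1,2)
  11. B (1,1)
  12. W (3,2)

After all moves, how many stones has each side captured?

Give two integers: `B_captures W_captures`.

Answer: 1 0

Derivation:
Move 1: B@(1,3) -> caps B=0 W=0
Move 2: W@(1,0) -> caps B=0 W=0
Move 3: B@(2,0) -> caps B=0 W=0
Move 4: W@(3,0) -> caps B=0 W=0
Move 5: B@(0,0) -> caps B=0 W=0
Move 6: W@(2,2) -> caps B=0 W=0
Move 7: B@(2,1) -> caps B=0 W=0
Move 8: W@(0,2) -> caps B=0 W=0
Move 9: B@(3,3) -> caps B=0 W=0
Move 10: W@(1,2) -> caps B=0 W=0
Move 11: B@(1,1) -> caps B=1 W=0
Move 12: W@(3,2) -> caps B=1 W=0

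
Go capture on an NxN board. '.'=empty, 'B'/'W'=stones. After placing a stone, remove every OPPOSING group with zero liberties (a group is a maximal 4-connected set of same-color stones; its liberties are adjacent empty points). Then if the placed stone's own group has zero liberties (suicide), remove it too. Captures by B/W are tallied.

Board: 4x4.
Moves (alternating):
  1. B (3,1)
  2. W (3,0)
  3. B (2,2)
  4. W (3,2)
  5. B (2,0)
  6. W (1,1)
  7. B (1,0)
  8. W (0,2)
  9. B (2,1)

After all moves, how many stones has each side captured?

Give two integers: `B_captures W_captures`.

Move 1: B@(3,1) -> caps B=0 W=0
Move 2: W@(3,0) -> caps B=0 W=0
Move 3: B@(2,2) -> caps B=0 W=0
Move 4: W@(3,2) -> caps B=0 W=0
Move 5: B@(2,0) -> caps B=1 W=0
Move 6: W@(1,1) -> caps B=1 W=0
Move 7: B@(1,0) -> caps B=1 W=0
Move 8: W@(0,2) -> caps B=1 W=0
Move 9: B@(2,1) -> caps B=1 W=0

Answer: 1 0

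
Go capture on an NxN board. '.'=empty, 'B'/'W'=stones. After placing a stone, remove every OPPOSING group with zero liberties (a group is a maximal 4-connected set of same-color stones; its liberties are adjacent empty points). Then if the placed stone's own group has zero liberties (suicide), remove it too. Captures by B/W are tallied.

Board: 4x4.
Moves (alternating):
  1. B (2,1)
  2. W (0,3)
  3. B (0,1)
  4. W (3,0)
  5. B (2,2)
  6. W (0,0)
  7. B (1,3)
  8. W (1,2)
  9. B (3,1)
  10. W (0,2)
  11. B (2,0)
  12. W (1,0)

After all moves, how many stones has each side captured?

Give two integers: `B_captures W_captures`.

Move 1: B@(2,1) -> caps B=0 W=0
Move 2: W@(0,3) -> caps B=0 W=0
Move 3: B@(0,1) -> caps B=0 W=0
Move 4: W@(3,0) -> caps B=0 W=0
Move 5: B@(2,2) -> caps B=0 W=0
Move 6: W@(0,0) -> caps B=0 W=0
Move 7: B@(1,3) -> caps B=0 W=0
Move 8: W@(1,2) -> caps B=0 W=0
Move 9: B@(3,1) -> caps B=0 W=0
Move 10: W@(0,2) -> caps B=0 W=0
Move 11: B@(2,0) -> caps B=1 W=0
Move 12: W@(1,0) -> caps B=1 W=0

Answer: 1 0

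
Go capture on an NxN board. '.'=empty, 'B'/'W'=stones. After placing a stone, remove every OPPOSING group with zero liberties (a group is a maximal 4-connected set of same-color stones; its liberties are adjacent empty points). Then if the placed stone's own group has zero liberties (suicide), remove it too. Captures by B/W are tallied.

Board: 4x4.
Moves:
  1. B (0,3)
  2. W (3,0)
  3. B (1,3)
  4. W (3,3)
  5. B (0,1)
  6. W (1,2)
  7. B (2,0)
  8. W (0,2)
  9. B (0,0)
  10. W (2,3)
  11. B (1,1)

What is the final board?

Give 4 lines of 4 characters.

Move 1: B@(0,3) -> caps B=0 W=0
Move 2: W@(3,0) -> caps B=0 W=0
Move 3: B@(1,3) -> caps B=0 W=0
Move 4: W@(3,3) -> caps B=0 W=0
Move 5: B@(0,1) -> caps B=0 W=0
Move 6: W@(1,2) -> caps B=0 W=0
Move 7: B@(2,0) -> caps B=0 W=0
Move 8: W@(0,2) -> caps B=0 W=0
Move 9: B@(0,0) -> caps B=0 W=0
Move 10: W@(2,3) -> caps B=0 W=2
Move 11: B@(1,1) -> caps B=0 W=2

Answer: BBW.
.BW.
B..W
W..W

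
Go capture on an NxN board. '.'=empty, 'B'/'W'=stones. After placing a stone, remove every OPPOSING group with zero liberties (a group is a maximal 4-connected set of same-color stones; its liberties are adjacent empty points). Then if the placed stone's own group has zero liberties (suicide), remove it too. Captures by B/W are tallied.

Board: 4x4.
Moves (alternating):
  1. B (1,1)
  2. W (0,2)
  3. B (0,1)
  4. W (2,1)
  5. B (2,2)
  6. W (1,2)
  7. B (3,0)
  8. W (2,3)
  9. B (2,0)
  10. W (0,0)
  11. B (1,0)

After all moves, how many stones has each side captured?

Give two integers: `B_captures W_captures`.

Move 1: B@(1,1) -> caps B=0 W=0
Move 2: W@(0,2) -> caps B=0 W=0
Move 3: B@(0,1) -> caps B=0 W=0
Move 4: W@(2,1) -> caps B=0 W=0
Move 5: B@(2,2) -> caps B=0 W=0
Move 6: W@(1,2) -> caps B=0 W=0
Move 7: B@(3,0) -> caps B=0 W=0
Move 8: W@(2,3) -> caps B=0 W=0
Move 9: B@(2,0) -> caps B=0 W=0
Move 10: W@(0,0) -> caps B=0 W=0
Move 11: B@(1,0) -> caps B=1 W=0

Answer: 1 0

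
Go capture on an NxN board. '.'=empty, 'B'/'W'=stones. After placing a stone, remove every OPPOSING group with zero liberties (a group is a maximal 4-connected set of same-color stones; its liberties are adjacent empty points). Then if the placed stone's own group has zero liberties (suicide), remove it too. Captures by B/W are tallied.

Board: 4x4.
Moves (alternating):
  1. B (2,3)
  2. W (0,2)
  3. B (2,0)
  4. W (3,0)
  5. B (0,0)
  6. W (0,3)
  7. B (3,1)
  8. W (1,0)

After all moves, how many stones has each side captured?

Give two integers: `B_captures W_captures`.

Move 1: B@(2,3) -> caps B=0 W=0
Move 2: W@(0,2) -> caps B=0 W=0
Move 3: B@(2,0) -> caps B=0 W=0
Move 4: W@(3,0) -> caps B=0 W=0
Move 5: B@(0,0) -> caps B=0 W=0
Move 6: W@(0,3) -> caps B=0 W=0
Move 7: B@(3,1) -> caps B=1 W=0
Move 8: W@(1,0) -> caps B=1 W=0

Answer: 1 0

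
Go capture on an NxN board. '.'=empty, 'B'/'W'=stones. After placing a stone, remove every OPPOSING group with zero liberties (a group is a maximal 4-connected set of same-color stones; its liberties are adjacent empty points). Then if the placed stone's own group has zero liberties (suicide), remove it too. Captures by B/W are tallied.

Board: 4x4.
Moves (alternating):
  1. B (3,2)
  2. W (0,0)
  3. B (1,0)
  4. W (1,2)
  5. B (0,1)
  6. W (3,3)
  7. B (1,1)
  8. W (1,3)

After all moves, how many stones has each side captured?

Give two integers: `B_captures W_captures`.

Answer: 1 0

Derivation:
Move 1: B@(3,2) -> caps B=0 W=0
Move 2: W@(0,0) -> caps B=0 W=0
Move 3: B@(1,0) -> caps B=0 W=0
Move 4: W@(1,2) -> caps B=0 W=0
Move 5: B@(0,1) -> caps B=1 W=0
Move 6: W@(3,3) -> caps B=1 W=0
Move 7: B@(1,1) -> caps B=1 W=0
Move 8: W@(1,3) -> caps B=1 W=0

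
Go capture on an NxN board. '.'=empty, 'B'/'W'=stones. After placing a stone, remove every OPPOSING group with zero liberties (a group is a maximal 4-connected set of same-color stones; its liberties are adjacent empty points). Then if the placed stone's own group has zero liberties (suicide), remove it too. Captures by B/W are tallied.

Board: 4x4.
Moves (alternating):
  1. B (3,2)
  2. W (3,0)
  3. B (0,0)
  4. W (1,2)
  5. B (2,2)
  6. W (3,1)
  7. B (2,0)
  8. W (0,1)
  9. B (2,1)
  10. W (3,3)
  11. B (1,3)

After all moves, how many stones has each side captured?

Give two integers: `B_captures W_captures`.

Move 1: B@(3,2) -> caps B=0 W=0
Move 2: W@(3,0) -> caps B=0 W=0
Move 3: B@(0,0) -> caps B=0 W=0
Move 4: W@(1,2) -> caps B=0 W=0
Move 5: B@(2,2) -> caps B=0 W=0
Move 6: W@(3,1) -> caps B=0 W=0
Move 7: B@(2,0) -> caps B=0 W=0
Move 8: W@(0,1) -> caps B=0 W=0
Move 9: B@(2,1) -> caps B=2 W=0
Move 10: W@(3,3) -> caps B=2 W=0
Move 11: B@(1,3) -> caps B=2 W=0

Answer: 2 0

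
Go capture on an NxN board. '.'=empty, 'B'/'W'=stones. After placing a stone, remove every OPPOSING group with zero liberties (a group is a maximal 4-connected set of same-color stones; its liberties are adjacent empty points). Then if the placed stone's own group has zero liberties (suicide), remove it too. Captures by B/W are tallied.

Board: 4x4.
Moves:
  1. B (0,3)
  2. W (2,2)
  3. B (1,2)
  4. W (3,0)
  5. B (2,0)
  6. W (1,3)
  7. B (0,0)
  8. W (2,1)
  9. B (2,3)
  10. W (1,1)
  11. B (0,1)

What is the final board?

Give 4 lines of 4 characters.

Answer: BB.B
.WB.
BWWB
W...

Derivation:
Move 1: B@(0,3) -> caps B=0 W=0
Move 2: W@(2,2) -> caps B=0 W=0
Move 3: B@(1,2) -> caps B=0 W=0
Move 4: W@(3,0) -> caps B=0 W=0
Move 5: B@(2,0) -> caps B=0 W=0
Move 6: W@(1,3) -> caps B=0 W=0
Move 7: B@(0,0) -> caps B=0 W=0
Move 8: W@(2,1) -> caps B=0 W=0
Move 9: B@(2,3) -> caps B=1 W=0
Move 10: W@(1,1) -> caps B=1 W=0
Move 11: B@(0,1) -> caps B=1 W=0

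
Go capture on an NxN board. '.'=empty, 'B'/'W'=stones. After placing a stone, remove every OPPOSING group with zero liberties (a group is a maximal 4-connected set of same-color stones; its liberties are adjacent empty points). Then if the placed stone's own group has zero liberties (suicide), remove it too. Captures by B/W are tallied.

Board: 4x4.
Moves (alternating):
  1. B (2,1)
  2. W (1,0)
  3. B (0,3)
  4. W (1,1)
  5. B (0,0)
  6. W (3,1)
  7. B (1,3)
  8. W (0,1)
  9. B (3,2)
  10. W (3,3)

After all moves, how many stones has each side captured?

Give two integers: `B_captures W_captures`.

Move 1: B@(2,1) -> caps B=0 W=0
Move 2: W@(1,0) -> caps B=0 W=0
Move 3: B@(0,3) -> caps B=0 W=0
Move 4: W@(1,1) -> caps B=0 W=0
Move 5: B@(0,0) -> caps B=0 W=0
Move 6: W@(3,1) -> caps B=0 W=0
Move 7: B@(1,3) -> caps B=0 W=0
Move 8: W@(0,1) -> caps B=0 W=1
Move 9: B@(3,2) -> caps B=0 W=1
Move 10: W@(3,3) -> caps B=0 W=1

Answer: 0 1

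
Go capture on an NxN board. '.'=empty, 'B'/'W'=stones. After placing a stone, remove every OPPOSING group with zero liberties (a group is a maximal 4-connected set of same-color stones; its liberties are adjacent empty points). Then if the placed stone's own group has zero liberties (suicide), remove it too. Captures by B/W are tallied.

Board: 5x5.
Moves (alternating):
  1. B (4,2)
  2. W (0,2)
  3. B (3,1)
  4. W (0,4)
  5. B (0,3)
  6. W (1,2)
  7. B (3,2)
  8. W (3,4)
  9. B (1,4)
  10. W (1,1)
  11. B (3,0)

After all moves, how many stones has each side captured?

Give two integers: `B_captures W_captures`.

Move 1: B@(4,2) -> caps B=0 W=0
Move 2: W@(0,2) -> caps B=0 W=0
Move 3: B@(3,1) -> caps B=0 W=0
Move 4: W@(0,4) -> caps B=0 W=0
Move 5: B@(0,3) -> caps B=0 W=0
Move 6: W@(1,2) -> caps B=0 W=0
Move 7: B@(3,2) -> caps B=0 W=0
Move 8: W@(3,4) -> caps B=0 W=0
Move 9: B@(1,4) -> caps B=1 W=0
Move 10: W@(1,1) -> caps B=1 W=0
Move 11: B@(3,0) -> caps B=1 W=0

Answer: 1 0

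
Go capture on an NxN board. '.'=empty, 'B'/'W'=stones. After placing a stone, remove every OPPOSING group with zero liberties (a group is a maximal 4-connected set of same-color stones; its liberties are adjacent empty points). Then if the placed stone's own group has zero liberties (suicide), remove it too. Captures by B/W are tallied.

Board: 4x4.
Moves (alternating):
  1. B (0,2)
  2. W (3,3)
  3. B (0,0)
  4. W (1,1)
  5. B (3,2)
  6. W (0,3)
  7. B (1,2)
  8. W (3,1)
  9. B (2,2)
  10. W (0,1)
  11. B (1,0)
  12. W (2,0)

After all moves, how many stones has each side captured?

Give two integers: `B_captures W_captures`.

Move 1: B@(0,2) -> caps B=0 W=0
Move 2: W@(3,3) -> caps B=0 W=0
Move 3: B@(0,0) -> caps B=0 W=0
Move 4: W@(1,1) -> caps B=0 W=0
Move 5: B@(3,2) -> caps B=0 W=0
Move 6: W@(0,3) -> caps B=0 W=0
Move 7: B@(1,2) -> caps B=0 W=0
Move 8: W@(3,1) -> caps B=0 W=0
Move 9: B@(2,2) -> caps B=0 W=0
Move 10: W@(0,1) -> caps B=0 W=0
Move 11: B@(1,0) -> caps B=0 W=0
Move 12: W@(2,0) -> caps B=0 W=2

Answer: 0 2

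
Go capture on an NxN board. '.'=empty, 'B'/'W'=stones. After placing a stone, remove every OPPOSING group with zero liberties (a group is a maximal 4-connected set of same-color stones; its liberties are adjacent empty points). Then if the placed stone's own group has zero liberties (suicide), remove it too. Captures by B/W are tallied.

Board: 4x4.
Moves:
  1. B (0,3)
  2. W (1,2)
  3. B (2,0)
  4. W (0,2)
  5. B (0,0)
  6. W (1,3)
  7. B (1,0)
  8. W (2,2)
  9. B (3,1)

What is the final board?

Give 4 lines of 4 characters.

Answer: B.W.
B.WW
B.W.
.B..

Derivation:
Move 1: B@(0,3) -> caps B=0 W=0
Move 2: W@(1,2) -> caps B=0 W=0
Move 3: B@(2,0) -> caps B=0 W=0
Move 4: W@(0,2) -> caps B=0 W=0
Move 5: B@(0,0) -> caps B=0 W=0
Move 6: W@(1,3) -> caps B=0 W=1
Move 7: B@(1,0) -> caps B=0 W=1
Move 8: W@(2,2) -> caps B=0 W=1
Move 9: B@(3,1) -> caps B=0 W=1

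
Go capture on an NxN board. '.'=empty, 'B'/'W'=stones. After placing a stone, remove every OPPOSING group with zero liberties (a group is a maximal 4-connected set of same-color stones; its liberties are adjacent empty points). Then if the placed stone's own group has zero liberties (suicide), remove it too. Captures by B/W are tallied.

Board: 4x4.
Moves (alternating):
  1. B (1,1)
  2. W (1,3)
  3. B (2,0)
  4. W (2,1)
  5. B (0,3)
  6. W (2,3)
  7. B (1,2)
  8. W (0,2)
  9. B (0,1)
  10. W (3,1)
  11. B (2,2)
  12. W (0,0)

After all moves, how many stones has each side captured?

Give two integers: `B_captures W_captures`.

Answer: 0 1

Derivation:
Move 1: B@(1,1) -> caps B=0 W=0
Move 2: W@(1,3) -> caps B=0 W=0
Move 3: B@(2,0) -> caps B=0 W=0
Move 4: W@(2,1) -> caps B=0 W=0
Move 5: B@(0,3) -> caps B=0 W=0
Move 6: W@(2,3) -> caps B=0 W=0
Move 7: B@(1,2) -> caps B=0 W=0
Move 8: W@(0,2) -> caps B=0 W=1
Move 9: B@(0,1) -> caps B=0 W=1
Move 10: W@(3,1) -> caps B=0 W=1
Move 11: B@(2,2) -> caps B=0 W=1
Move 12: W@(0,0) -> caps B=0 W=1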